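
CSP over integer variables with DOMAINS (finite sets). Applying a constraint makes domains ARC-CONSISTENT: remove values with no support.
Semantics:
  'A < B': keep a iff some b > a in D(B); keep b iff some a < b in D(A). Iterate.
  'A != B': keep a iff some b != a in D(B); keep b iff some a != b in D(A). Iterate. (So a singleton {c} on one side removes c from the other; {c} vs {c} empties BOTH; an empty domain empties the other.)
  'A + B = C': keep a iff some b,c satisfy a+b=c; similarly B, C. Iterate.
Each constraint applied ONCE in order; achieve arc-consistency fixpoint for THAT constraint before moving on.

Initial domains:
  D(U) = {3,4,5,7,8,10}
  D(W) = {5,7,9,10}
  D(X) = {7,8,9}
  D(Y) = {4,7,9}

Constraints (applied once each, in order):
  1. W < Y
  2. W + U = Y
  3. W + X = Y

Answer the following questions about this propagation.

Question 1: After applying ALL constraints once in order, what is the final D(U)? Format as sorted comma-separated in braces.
Answer: {4}

Derivation:
Constraint 1 (W < Y) on D(W)={5,7,9,10} D(Y)={4,7,9}: W {5,7,9,10}->{5,7}; Y {4,7,9}->{7,9}
Constraint 2 (W + U = Y) on D(W)={5,7} D(U)={3,4,5,7,8,10} D(Y)={7,9}: W {5,7}->{5}; U {3,4,5,7,8,10}->{4}; Y {7,9}->{9}
Constraint 3 (W + X = Y) on D(W)={5} D(X)={7,8,9} D(Y)={9}: W {5}->{}; X {7,8,9}->{}; Y {9}->{}
So after all 3 constraints: D(U) = {4}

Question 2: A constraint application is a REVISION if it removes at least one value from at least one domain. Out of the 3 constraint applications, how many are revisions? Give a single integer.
Constraint 1 (W < Y) on D(W)={5,7,9,10} D(Y)={4,7,9}: W {5,7,9,10}->{5,7}; Y {4,7,9}->{7,9} => REVISION
Constraint 2 (W + U = Y) on D(W)={5,7} D(U)={3,4,5,7,8,10} D(Y)={7,9}: W {5,7}->{5}; U {3,4,5,7,8,10}->{4}; Y {7,9}->{9} => REVISION
Constraint 3 (W + X = Y) on D(W)={5} D(X)={7,8,9} D(Y)={9}: W {5}->{}; X {7,8,9}->{}; Y {9}->{} => REVISION
Total revisions = 3

Answer: 3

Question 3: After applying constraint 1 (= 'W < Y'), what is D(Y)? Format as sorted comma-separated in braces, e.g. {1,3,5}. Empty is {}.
Answer: {7,9}

Derivation:
Constraint 1 (W < Y) on D(W)={5,7,9,10} D(Y)={4,7,9}: W {5,7,9,10}->{5,7}; Y {4,7,9}->{7,9}
So after constraint 1: D(Y) = {7,9}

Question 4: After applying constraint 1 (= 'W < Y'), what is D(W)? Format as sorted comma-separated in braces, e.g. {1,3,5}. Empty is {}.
Constraint 1 (W < Y) on D(W)={5,7,9,10} D(Y)={4,7,9}: W {5,7,9,10}->{5,7}; Y {4,7,9}->{7,9}
So after constraint 1: D(W) = {5,7}

Answer: {5,7}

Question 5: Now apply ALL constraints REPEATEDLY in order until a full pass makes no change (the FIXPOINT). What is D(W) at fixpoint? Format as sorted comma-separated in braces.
Answer: {}

Derivation:
pass 0 (initial): D(W)={5,7,9,10}
pass 1: U {3,4,5,7,8,10}->{4}; W {5,7,9,10}->{}; X {7,8,9}->{}; Y {4,7,9}->{}
pass 2: U {4}->{}
pass 3: no change
Fixpoint after 3 passes: D(W) = {}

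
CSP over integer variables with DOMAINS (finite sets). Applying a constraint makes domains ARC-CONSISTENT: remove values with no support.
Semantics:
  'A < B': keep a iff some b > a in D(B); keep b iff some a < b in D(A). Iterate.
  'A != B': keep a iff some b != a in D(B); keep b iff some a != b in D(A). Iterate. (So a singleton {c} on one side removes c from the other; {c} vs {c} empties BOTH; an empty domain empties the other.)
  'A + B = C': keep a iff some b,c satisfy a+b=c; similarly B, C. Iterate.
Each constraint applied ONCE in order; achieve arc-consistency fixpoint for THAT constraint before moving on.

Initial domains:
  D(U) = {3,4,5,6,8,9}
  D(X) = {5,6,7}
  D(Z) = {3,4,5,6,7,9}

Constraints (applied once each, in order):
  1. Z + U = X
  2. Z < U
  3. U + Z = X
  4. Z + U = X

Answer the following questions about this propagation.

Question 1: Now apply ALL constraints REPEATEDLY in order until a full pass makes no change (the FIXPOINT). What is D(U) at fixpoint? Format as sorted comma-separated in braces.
Answer: {4}

Derivation:
pass 0 (initial): D(U)={3,4,5,6,8,9}
pass 1: U {3,4,5,6,8,9}->{4}; X {5,6,7}->{7}; Z {3,4,5,6,7,9}->{3}
pass 2: no change
Fixpoint after 2 passes: D(U) = {4}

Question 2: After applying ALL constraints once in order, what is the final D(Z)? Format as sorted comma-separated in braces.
Constraint 1 (Z + U = X) on D(Z)={3,4,5,6,7,9} D(U)={3,4,5,6,8,9} D(X)={5,6,7}: Z {3,4,5,6,7,9}->{3,4}; U {3,4,5,6,8,9}->{3,4}; X {5,6,7}->{6,7}
Constraint 2 (Z < U) on D(Z)={3,4} D(U)={3,4}: Z {3,4}->{3}; U {3,4}->{4}
Constraint 3 (U + Z = X) on D(U)={4} D(Z)={3} D(X)={6,7}: X {6,7}->{7}
Constraint 4 (Z + U = X) on D(Z)={3} D(U)={4} D(X)={7}: no change
So after all 4 constraints: D(Z) = {3}

Answer: {3}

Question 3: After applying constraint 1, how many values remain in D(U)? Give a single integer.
Constraint 1 (Z + U = X) on D(Z)={3,4,5,6,7,9} D(U)={3,4,5,6,8,9} D(X)={5,6,7}: Z {3,4,5,6,7,9}->{3,4}; U {3,4,5,6,8,9}->{3,4}; X {5,6,7}->{6,7}
So after constraint 1: D(U)={3,4}, size = 2

Answer: 2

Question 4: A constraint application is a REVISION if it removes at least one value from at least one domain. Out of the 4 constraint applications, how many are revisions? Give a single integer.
Answer: 3

Derivation:
Constraint 1 (Z + U = X) on D(Z)={3,4,5,6,7,9} D(U)={3,4,5,6,8,9} D(X)={5,6,7}: Z {3,4,5,6,7,9}->{3,4}; U {3,4,5,6,8,9}->{3,4}; X {5,6,7}->{6,7} => REVISION
Constraint 2 (Z < U) on D(Z)={3,4} D(U)={3,4}: Z {3,4}->{3}; U {3,4}->{4} => REVISION
Constraint 3 (U + Z = X) on D(U)={4} D(Z)={3} D(X)={6,7}: X {6,7}->{7} => REVISION
Constraint 4 (Z + U = X) on D(Z)={3} D(U)={4} D(X)={7}: no change => not a revision
Total revisions = 3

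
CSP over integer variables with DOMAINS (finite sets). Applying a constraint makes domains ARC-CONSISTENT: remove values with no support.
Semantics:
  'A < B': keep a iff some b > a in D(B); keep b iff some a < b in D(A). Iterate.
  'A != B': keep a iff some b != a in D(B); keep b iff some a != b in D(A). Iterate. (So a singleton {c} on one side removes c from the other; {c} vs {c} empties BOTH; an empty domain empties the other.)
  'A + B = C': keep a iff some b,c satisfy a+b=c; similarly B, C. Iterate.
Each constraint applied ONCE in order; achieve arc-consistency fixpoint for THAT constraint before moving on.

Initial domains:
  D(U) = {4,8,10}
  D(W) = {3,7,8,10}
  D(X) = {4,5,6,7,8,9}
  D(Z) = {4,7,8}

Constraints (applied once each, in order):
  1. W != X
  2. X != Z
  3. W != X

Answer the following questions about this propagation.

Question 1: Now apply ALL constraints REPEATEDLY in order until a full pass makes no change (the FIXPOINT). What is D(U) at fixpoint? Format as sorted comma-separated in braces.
Answer: {4,8,10}

Derivation:
pass 0 (initial): D(U)={4,8,10}
pass 1: no change
Fixpoint after 1 passes: D(U) = {4,8,10}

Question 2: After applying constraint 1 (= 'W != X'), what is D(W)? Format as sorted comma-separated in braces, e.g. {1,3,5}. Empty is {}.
Answer: {3,7,8,10}

Derivation:
Constraint 1 (W != X) on D(W)={3,7,8,10} D(X)={4,5,6,7,8,9}: no change
So after constraint 1: D(W) = {3,7,8,10}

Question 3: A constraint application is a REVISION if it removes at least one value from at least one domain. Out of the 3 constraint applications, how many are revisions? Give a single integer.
Constraint 1 (W != X) on D(W)={3,7,8,10} D(X)={4,5,6,7,8,9}: no change => not a revision
Constraint 2 (X != Z) on D(X)={4,5,6,7,8,9} D(Z)={4,7,8}: no change => not a revision
Constraint 3 (W != X) on D(W)={3,7,8,10} D(X)={4,5,6,7,8,9}: no change => not a revision
Total revisions = 0

Answer: 0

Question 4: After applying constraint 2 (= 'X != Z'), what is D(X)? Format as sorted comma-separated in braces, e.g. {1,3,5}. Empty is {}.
Answer: {4,5,6,7,8,9}

Derivation:
Constraint 1 (W != X) on D(W)={3,7,8,10} D(X)={4,5,6,7,8,9}: no change
Constraint 2 (X != Z) on D(X)={4,5,6,7,8,9} D(Z)={4,7,8}: no change
So after constraint 2: D(X) = {4,5,6,7,8,9}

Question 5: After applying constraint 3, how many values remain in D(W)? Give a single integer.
Constraint 1 (W != X) on D(W)={3,7,8,10} D(X)={4,5,6,7,8,9}: no change
Constraint 2 (X != Z) on D(X)={4,5,6,7,8,9} D(Z)={4,7,8}: no change
Constraint 3 (W != X) on D(W)={3,7,8,10} D(X)={4,5,6,7,8,9}: no change
So after constraint 3: D(W)={3,7,8,10}, size = 4

Answer: 4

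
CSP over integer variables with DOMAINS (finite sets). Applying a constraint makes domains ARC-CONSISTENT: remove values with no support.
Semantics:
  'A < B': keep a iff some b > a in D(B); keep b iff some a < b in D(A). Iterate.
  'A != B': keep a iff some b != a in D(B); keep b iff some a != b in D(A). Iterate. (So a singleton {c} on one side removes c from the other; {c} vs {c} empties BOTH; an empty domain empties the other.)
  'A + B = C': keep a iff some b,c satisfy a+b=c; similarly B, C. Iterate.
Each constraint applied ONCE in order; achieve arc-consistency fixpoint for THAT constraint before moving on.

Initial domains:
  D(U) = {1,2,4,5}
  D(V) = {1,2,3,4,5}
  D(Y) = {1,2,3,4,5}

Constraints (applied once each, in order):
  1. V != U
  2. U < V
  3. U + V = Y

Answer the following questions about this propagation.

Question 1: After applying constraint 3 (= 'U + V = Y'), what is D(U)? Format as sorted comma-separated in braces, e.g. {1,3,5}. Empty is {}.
Answer: {1,2}

Derivation:
Constraint 1 (V != U) on D(V)={1,2,3,4,5} D(U)={1,2,4,5}: no change
Constraint 2 (U < V) on D(U)={1,2,4,5} D(V)={1,2,3,4,5}: U {1,2,4,5}->{1,2,4}; V {1,2,3,4,5}->{2,3,4,5}
Constraint 3 (U + V = Y) on D(U)={1,2,4} D(V)={2,3,4,5} D(Y)={1,2,3,4,5}: U {1,2,4}->{1,2}; V {2,3,4,5}->{2,3,4}; Y {1,2,3,4,5}->{3,4,5}
So after constraint 3: D(U) = {1,2}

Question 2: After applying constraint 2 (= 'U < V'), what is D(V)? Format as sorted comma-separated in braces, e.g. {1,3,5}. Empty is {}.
Answer: {2,3,4,5}

Derivation:
Constraint 1 (V != U) on D(V)={1,2,3,4,5} D(U)={1,2,4,5}: no change
Constraint 2 (U < V) on D(U)={1,2,4,5} D(V)={1,2,3,4,5}: U {1,2,4,5}->{1,2,4}; V {1,2,3,4,5}->{2,3,4,5}
So after constraint 2: D(V) = {2,3,4,5}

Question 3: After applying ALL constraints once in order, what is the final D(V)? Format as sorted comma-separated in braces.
Answer: {2,3,4}

Derivation:
Constraint 1 (V != U) on D(V)={1,2,3,4,5} D(U)={1,2,4,5}: no change
Constraint 2 (U < V) on D(U)={1,2,4,5} D(V)={1,2,3,4,5}: U {1,2,4,5}->{1,2,4}; V {1,2,3,4,5}->{2,3,4,5}
Constraint 3 (U + V = Y) on D(U)={1,2,4} D(V)={2,3,4,5} D(Y)={1,2,3,4,5}: U {1,2,4}->{1,2}; V {2,3,4,5}->{2,3,4}; Y {1,2,3,4,5}->{3,4,5}
So after all 3 constraints: D(V) = {2,3,4}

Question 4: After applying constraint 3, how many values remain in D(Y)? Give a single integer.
Constraint 1 (V != U) on D(V)={1,2,3,4,5} D(U)={1,2,4,5}: no change
Constraint 2 (U < V) on D(U)={1,2,4,5} D(V)={1,2,3,4,5}: U {1,2,4,5}->{1,2,4}; V {1,2,3,4,5}->{2,3,4,5}
Constraint 3 (U + V = Y) on D(U)={1,2,4} D(V)={2,3,4,5} D(Y)={1,2,3,4,5}: U {1,2,4}->{1,2}; V {2,3,4,5}->{2,3,4}; Y {1,2,3,4,5}->{3,4,5}
So after constraint 3: D(Y)={3,4,5}, size = 3

Answer: 3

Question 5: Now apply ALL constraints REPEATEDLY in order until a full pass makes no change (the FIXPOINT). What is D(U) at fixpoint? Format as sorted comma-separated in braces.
pass 0 (initial): D(U)={1,2,4,5}
pass 1: U {1,2,4,5}->{1,2}; V {1,2,3,4,5}->{2,3,4}; Y {1,2,3,4,5}->{3,4,5}
pass 2: no change
Fixpoint after 2 passes: D(U) = {1,2}

Answer: {1,2}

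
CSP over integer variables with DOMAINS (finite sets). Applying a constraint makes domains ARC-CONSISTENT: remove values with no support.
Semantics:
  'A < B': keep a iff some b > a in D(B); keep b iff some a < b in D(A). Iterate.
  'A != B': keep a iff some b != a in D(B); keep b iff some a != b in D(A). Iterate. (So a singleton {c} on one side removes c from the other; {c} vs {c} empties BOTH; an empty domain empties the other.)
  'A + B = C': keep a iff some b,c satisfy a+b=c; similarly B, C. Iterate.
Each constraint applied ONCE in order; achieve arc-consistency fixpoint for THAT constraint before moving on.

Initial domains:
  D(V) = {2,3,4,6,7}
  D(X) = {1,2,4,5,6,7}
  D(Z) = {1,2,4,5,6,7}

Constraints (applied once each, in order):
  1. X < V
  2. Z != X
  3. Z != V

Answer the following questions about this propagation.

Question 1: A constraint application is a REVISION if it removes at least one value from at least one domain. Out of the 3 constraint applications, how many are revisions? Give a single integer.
Constraint 1 (X < V) on D(X)={1,2,4,5,6,7} D(V)={2,3,4,6,7}: X {1,2,4,5,6,7}->{1,2,4,5,6} => REVISION
Constraint 2 (Z != X) on D(Z)={1,2,4,5,6,7} D(X)={1,2,4,5,6}: no change => not a revision
Constraint 3 (Z != V) on D(Z)={1,2,4,5,6,7} D(V)={2,3,4,6,7}: no change => not a revision
Total revisions = 1

Answer: 1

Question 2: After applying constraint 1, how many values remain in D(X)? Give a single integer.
Answer: 5

Derivation:
Constraint 1 (X < V) on D(X)={1,2,4,5,6,7} D(V)={2,3,4,6,7}: X {1,2,4,5,6,7}->{1,2,4,5,6}
So after constraint 1: D(X)={1,2,4,5,6}, size = 5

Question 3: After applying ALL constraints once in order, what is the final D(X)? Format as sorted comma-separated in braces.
Constraint 1 (X < V) on D(X)={1,2,4,5,6,7} D(V)={2,3,4,6,7}: X {1,2,4,5,6,7}->{1,2,4,5,6}
Constraint 2 (Z != X) on D(Z)={1,2,4,5,6,7} D(X)={1,2,4,5,6}: no change
Constraint 3 (Z != V) on D(Z)={1,2,4,5,6,7} D(V)={2,3,4,6,7}: no change
So after all 3 constraints: D(X) = {1,2,4,5,6}

Answer: {1,2,4,5,6}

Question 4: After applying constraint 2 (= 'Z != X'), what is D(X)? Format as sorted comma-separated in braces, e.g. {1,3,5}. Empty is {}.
Answer: {1,2,4,5,6}

Derivation:
Constraint 1 (X < V) on D(X)={1,2,4,5,6,7} D(V)={2,3,4,6,7}: X {1,2,4,5,6,7}->{1,2,4,5,6}
Constraint 2 (Z != X) on D(Z)={1,2,4,5,6,7} D(X)={1,2,4,5,6}: no change
So after constraint 2: D(X) = {1,2,4,5,6}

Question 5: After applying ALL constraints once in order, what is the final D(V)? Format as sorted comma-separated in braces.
Constraint 1 (X < V) on D(X)={1,2,4,5,6,7} D(V)={2,3,4,6,7}: X {1,2,4,5,6,7}->{1,2,4,5,6}
Constraint 2 (Z != X) on D(Z)={1,2,4,5,6,7} D(X)={1,2,4,5,6}: no change
Constraint 3 (Z != V) on D(Z)={1,2,4,5,6,7} D(V)={2,3,4,6,7}: no change
So after all 3 constraints: D(V) = {2,3,4,6,7}

Answer: {2,3,4,6,7}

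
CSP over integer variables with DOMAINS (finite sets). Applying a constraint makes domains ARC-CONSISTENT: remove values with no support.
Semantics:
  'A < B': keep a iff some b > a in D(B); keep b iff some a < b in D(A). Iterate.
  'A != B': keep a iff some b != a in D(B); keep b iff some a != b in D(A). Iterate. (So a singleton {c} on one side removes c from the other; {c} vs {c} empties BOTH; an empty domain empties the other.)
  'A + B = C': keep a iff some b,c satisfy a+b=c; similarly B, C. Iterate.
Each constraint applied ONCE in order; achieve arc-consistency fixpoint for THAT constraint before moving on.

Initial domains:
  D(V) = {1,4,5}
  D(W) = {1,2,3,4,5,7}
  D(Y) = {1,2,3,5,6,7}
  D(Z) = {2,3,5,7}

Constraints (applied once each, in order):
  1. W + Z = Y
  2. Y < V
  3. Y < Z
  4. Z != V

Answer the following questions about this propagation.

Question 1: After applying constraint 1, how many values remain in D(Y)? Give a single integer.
Constraint 1 (W + Z = Y) on D(W)={1,2,3,4,5,7} D(Z)={2,3,5,7} D(Y)={1,2,3,5,6,7}: W {1,2,3,4,5,7}->{1,2,3,4,5}; Z {2,3,5,7}->{2,3,5}; Y {1,2,3,5,6,7}->{3,5,6,7}
So after constraint 1: D(Y)={3,5,6,7}, size = 4

Answer: 4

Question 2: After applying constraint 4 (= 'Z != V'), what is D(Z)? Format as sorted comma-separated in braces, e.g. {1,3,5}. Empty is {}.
Constraint 1 (W + Z = Y) on D(W)={1,2,3,4,5,7} D(Z)={2,3,5,7} D(Y)={1,2,3,5,6,7}: W {1,2,3,4,5,7}->{1,2,3,4,5}; Z {2,3,5,7}->{2,3,5}; Y {1,2,3,5,6,7}->{3,5,6,7}
Constraint 2 (Y < V) on D(Y)={3,5,6,7} D(V)={1,4,5}: Y {3,5,6,7}->{3}; V {1,4,5}->{4,5}
Constraint 3 (Y < Z) on D(Y)={3} D(Z)={2,3,5}: Z {2,3,5}->{5}
Constraint 4 (Z != V) on D(Z)={5} D(V)={4,5}: V {4,5}->{4}
So after constraint 4: D(Z) = {5}

Answer: {5}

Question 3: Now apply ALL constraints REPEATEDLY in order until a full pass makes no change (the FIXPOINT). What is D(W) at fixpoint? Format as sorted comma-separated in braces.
pass 0 (initial): D(W)={1,2,3,4,5,7}
pass 1: V {1,4,5}->{4}; W {1,2,3,4,5,7}->{1,2,3,4,5}; Y {1,2,3,5,6,7}->{3}; Z {2,3,5,7}->{5}
pass 2: V {4}->{}; W {1,2,3,4,5}->{}; Y {3}->{}; Z {5}->{}
pass 3: no change
Fixpoint after 3 passes: D(W) = {}

Answer: {}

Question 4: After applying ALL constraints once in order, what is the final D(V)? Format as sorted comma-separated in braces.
Constraint 1 (W + Z = Y) on D(W)={1,2,3,4,5,7} D(Z)={2,3,5,7} D(Y)={1,2,3,5,6,7}: W {1,2,3,4,5,7}->{1,2,3,4,5}; Z {2,3,5,7}->{2,3,5}; Y {1,2,3,5,6,7}->{3,5,6,7}
Constraint 2 (Y < V) on D(Y)={3,5,6,7} D(V)={1,4,5}: Y {3,5,6,7}->{3}; V {1,4,5}->{4,5}
Constraint 3 (Y < Z) on D(Y)={3} D(Z)={2,3,5}: Z {2,3,5}->{5}
Constraint 4 (Z != V) on D(Z)={5} D(V)={4,5}: V {4,5}->{4}
So after all 4 constraints: D(V) = {4}

Answer: {4}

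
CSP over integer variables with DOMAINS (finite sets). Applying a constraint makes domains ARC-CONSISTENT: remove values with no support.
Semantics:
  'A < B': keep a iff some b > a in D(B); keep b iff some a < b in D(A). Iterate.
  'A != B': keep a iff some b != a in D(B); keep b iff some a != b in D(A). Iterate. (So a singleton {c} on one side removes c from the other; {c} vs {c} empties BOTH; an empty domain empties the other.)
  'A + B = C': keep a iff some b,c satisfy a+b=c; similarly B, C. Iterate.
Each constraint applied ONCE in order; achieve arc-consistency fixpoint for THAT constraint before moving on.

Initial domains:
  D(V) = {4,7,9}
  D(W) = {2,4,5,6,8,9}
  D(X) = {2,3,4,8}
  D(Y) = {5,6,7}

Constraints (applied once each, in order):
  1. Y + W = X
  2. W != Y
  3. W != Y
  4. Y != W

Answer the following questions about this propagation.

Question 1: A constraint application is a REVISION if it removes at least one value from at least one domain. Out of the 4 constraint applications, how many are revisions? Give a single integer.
Answer: 1

Derivation:
Constraint 1 (Y + W = X) on D(Y)={5,6,7} D(W)={2,4,5,6,8,9} D(X)={2,3,4,8}: Y {5,6,7}->{6}; W {2,4,5,6,8,9}->{2}; X {2,3,4,8}->{8} => REVISION
Constraint 2 (W != Y) on D(W)={2} D(Y)={6}: no change => not a revision
Constraint 3 (W != Y) on D(W)={2} D(Y)={6}: no change => not a revision
Constraint 4 (Y != W) on D(Y)={6} D(W)={2}: no change => not a revision
Total revisions = 1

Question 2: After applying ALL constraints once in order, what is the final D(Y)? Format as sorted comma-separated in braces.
Constraint 1 (Y + W = X) on D(Y)={5,6,7} D(W)={2,4,5,6,8,9} D(X)={2,3,4,8}: Y {5,6,7}->{6}; W {2,4,5,6,8,9}->{2}; X {2,3,4,8}->{8}
Constraint 2 (W != Y) on D(W)={2} D(Y)={6}: no change
Constraint 3 (W != Y) on D(W)={2} D(Y)={6}: no change
Constraint 4 (Y != W) on D(Y)={6} D(W)={2}: no change
So after all 4 constraints: D(Y) = {6}

Answer: {6}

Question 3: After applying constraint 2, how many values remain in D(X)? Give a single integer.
Constraint 1 (Y + W = X) on D(Y)={5,6,7} D(W)={2,4,5,6,8,9} D(X)={2,3,4,8}: Y {5,6,7}->{6}; W {2,4,5,6,8,9}->{2}; X {2,3,4,8}->{8}
Constraint 2 (W != Y) on D(W)={2} D(Y)={6}: no change
So after constraint 2: D(X)={8}, size = 1

Answer: 1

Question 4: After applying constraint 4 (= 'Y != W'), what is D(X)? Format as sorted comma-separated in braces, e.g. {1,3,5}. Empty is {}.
Answer: {8}

Derivation:
Constraint 1 (Y + W = X) on D(Y)={5,6,7} D(W)={2,4,5,6,8,9} D(X)={2,3,4,8}: Y {5,6,7}->{6}; W {2,4,5,6,8,9}->{2}; X {2,3,4,8}->{8}
Constraint 2 (W != Y) on D(W)={2} D(Y)={6}: no change
Constraint 3 (W != Y) on D(W)={2} D(Y)={6}: no change
Constraint 4 (Y != W) on D(Y)={6} D(W)={2}: no change
So after constraint 4: D(X) = {8}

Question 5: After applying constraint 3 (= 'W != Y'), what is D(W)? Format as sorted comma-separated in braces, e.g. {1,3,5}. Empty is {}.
Answer: {2}

Derivation:
Constraint 1 (Y + W = X) on D(Y)={5,6,7} D(W)={2,4,5,6,8,9} D(X)={2,3,4,8}: Y {5,6,7}->{6}; W {2,4,5,6,8,9}->{2}; X {2,3,4,8}->{8}
Constraint 2 (W != Y) on D(W)={2} D(Y)={6}: no change
Constraint 3 (W != Y) on D(W)={2} D(Y)={6}: no change
So after constraint 3: D(W) = {2}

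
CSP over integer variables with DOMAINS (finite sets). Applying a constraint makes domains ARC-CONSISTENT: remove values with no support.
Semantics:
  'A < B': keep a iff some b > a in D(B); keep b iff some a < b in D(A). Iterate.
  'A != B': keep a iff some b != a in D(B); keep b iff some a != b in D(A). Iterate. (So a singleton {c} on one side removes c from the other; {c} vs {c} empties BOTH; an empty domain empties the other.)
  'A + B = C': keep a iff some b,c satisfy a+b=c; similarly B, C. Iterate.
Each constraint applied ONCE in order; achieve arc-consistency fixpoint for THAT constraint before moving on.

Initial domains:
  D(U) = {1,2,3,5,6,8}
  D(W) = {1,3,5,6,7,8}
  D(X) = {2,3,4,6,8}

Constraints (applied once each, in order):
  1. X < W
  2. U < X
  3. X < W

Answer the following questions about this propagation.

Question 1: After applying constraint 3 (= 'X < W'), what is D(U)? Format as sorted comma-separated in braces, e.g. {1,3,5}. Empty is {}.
Constraint 1 (X < W) on D(X)={2,3,4,6,8} D(W)={1,3,5,6,7,8}: X {2,3,4,6,8}->{2,3,4,6}; W {1,3,5,6,7,8}->{3,5,6,7,8}
Constraint 2 (U < X) on D(U)={1,2,3,5,6,8} D(X)={2,3,4,6}: U {1,2,3,5,6,8}->{1,2,3,5}
Constraint 3 (X < W) on D(X)={2,3,4,6} D(W)={3,5,6,7,8}: no change
So after constraint 3: D(U) = {1,2,3,5}

Answer: {1,2,3,5}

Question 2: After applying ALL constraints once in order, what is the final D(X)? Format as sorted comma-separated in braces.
Constraint 1 (X < W) on D(X)={2,3,4,6,8} D(W)={1,3,5,6,7,8}: X {2,3,4,6,8}->{2,3,4,6}; W {1,3,5,6,7,8}->{3,5,6,7,8}
Constraint 2 (U < X) on D(U)={1,2,3,5,6,8} D(X)={2,3,4,6}: U {1,2,3,5,6,8}->{1,2,3,5}
Constraint 3 (X < W) on D(X)={2,3,4,6} D(W)={3,5,6,7,8}: no change
So after all 3 constraints: D(X) = {2,3,4,6}

Answer: {2,3,4,6}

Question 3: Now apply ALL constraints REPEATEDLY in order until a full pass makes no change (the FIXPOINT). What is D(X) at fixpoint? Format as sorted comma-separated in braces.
Answer: {2,3,4,6}

Derivation:
pass 0 (initial): D(X)={2,3,4,6,8}
pass 1: U {1,2,3,5,6,8}->{1,2,3,5}; W {1,3,5,6,7,8}->{3,5,6,7,8}; X {2,3,4,6,8}->{2,3,4,6}
pass 2: no change
Fixpoint after 2 passes: D(X) = {2,3,4,6}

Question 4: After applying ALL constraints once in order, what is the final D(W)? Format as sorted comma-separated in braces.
Constraint 1 (X < W) on D(X)={2,3,4,6,8} D(W)={1,3,5,6,7,8}: X {2,3,4,6,8}->{2,3,4,6}; W {1,3,5,6,7,8}->{3,5,6,7,8}
Constraint 2 (U < X) on D(U)={1,2,3,5,6,8} D(X)={2,3,4,6}: U {1,2,3,5,6,8}->{1,2,3,5}
Constraint 3 (X < W) on D(X)={2,3,4,6} D(W)={3,5,6,7,8}: no change
So after all 3 constraints: D(W) = {3,5,6,7,8}

Answer: {3,5,6,7,8}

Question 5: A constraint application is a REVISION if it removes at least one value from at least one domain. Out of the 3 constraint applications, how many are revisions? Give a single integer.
Answer: 2

Derivation:
Constraint 1 (X < W) on D(X)={2,3,4,6,8} D(W)={1,3,5,6,7,8}: X {2,3,4,6,8}->{2,3,4,6}; W {1,3,5,6,7,8}->{3,5,6,7,8} => REVISION
Constraint 2 (U < X) on D(U)={1,2,3,5,6,8} D(X)={2,3,4,6}: U {1,2,3,5,6,8}->{1,2,3,5} => REVISION
Constraint 3 (X < W) on D(X)={2,3,4,6} D(W)={3,5,6,7,8}: no change => not a revision
Total revisions = 2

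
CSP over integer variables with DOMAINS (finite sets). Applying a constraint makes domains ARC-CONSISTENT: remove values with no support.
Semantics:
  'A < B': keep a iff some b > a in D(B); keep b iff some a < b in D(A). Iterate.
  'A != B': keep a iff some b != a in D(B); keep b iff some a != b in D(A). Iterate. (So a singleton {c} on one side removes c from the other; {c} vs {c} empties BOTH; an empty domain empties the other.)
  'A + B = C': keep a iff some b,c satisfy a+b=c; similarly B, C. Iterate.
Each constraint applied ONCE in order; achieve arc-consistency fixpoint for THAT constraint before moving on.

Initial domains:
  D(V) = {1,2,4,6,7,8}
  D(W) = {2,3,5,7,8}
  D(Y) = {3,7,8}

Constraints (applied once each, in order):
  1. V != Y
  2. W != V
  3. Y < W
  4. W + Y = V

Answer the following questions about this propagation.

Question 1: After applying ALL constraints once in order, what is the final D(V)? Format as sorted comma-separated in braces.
Constraint 1 (V != Y) on D(V)={1,2,4,6,7,8} D(Y)={3,7,8}: no change
Constraint 2 (W != V) on D(W)={2,3,5,7,8} D(V)={1,2,4,6,7,8}: no change
Constraint 3 (Y < W) on D(Y)={3,7,8} D(W)={2,3,5,7,8}: Y {3,7,8}->{3,7}; W {2,3,5,7,8}->{5,7,8}
Constraint 4 (W + Y = V) on D(W)={5,7,8} D(Y)={3,7} D(V)={1,2,4,6,7,8}: W {5,7,8}->{5}; Y {3,7}->{3}; V {1,2,4,6,7,8}->{8}
So after all 4 constraints: D(V) = {8}

Answer: {8}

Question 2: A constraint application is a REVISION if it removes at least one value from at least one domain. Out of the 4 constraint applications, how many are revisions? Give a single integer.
Constraint 1 (V != Y) on D(V)={1,2,4,6,7,8} D(Y)={3,7,8}: no change => not a revision
Constraint 2 (W != V) on D(W)={2,3,5,7,8} D(V)={1,2,4,6,7,8}: no change => not a revision
Constraint 3 (Y < W) on D(Y)={3,7,8} D(W)={2,3,5,7,8}: Y {3,7,8}->{3,7}; W {2,3,5,7,8}->{5,7,8} => REVISION
Constraint 4 (W + Y = V) on D(W)={5,7,8} D(Y)={3,7} D(V)={1,2,4,6,7,8}: W {5,7,8}->{5}; Y {3,7}->{3}; V {1,2,4,6,7,8}->{8} => REVISION
Total revisions = 2

Answer: 2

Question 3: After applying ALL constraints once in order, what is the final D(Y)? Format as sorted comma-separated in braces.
Constraint 1 (V != Y) on D(V)={1,2,4,6,7,8} D(Y)={3,7,8}: no change
Constraint 2 (W != V) on D(W)={2,3,5,7,8} D(V)={1,2,4,6,7,8}: no change
Constraint 3 (Y < W) on D(Y)={3,7,8} D(W)={2,3,5,7,8}: Y {3,7,8}->{3,7}; W {2,3,5,7,8}->{5,7,8}
Constraint 4 (W + Y = V) on D(W)={5,7,8} D(Y)={3,7} D(V)={1,2,4,6,7,8}: W {5,7,8}->{5}; Y {3,7}->{3}; V {1,2,4,6,7,8}->{8}
So after all 4 constraints: D(Y) = {3}

Answer: {3}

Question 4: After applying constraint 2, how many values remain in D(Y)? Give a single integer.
Answer: 3

Derivation:
Constraint 1 (V != Y) on D(V)={1,2,4,6,7,8} D(Y)={3,7,8}: no change
Constraint 2 (W != V) on D(W)={2,3,5,7,8} D(V)={1,2,4,6,7,8}: no change
So after constraint 2: D(Y)={3,7,8}, size = 3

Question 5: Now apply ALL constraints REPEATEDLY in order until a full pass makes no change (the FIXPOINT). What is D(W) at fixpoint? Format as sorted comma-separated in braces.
Answer: {5}

Derivation:
pass 0 (initial): D(W)={2,3,5,7,8}
pass 1: V {1,2,4,6,7,8}->{8}; W {2,3,5,7,8}->{5}; Y {3,7,8}->{3}
pass 2: no change
Fixpoint after 2 passes: D(W) = {5}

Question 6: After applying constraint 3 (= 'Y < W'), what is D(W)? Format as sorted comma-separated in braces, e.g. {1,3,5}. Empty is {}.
Answer: {5,7,8}

Derivation:
Constraint 1 (V != Y) on D(V)={1,2,4,6,7,8} D(Y)={3,7,8}: no change
Constraint 2 (W != V) on D(W)={2,3,5,7,8} D(V)={1,2,4,6,7,8}: no change
Constraint 3 (Y < W) on D(Y)={3,7,8} D(W)={2,3,5,7,8}: Y {3,7,8}->{3,7}; W {2,3,5,7,8}->{5,7,8}
So after constraint 3: D(W) = {5,7,8}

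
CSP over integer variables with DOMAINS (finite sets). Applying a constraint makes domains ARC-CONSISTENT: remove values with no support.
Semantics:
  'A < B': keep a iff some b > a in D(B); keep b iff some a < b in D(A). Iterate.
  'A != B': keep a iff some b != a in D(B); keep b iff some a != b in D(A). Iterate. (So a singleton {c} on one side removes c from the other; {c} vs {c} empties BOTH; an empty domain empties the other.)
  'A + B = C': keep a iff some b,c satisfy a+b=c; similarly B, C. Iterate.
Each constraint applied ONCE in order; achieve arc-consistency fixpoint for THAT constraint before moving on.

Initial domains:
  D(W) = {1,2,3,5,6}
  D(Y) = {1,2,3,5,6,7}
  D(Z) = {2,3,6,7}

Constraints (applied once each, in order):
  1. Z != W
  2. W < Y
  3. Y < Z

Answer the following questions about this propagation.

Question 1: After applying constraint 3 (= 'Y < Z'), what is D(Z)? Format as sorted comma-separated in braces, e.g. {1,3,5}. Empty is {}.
Answer: {3,6,7}

Derivation:
Constraint 1 (Z != W) on D(Z)={2,3,6,7} D(W)={1,2,3,5,6}: no change
Constraint 2 (W < Y) on D(W)={1,2,3,5,6} D(Y)={1,2,3,5,6,7}: Y {1,2,3,5,6,7}->{2,3,5,6,7}
Constraint 3 (Y < Z) on D(Y)={2,3,5,6,7} D(Z)={2,3,6,7}: Y {2,3,5,6,7}->{2,3,5,6}; Z {2,3,6,7}->{3,6,7}
So after constraint 3: D(Z) = {3,6,7}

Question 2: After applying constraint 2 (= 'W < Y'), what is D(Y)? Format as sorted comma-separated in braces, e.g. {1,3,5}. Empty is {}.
Constraint 1 (Z != W) on D(Z)={2,3,6,7} D(W)={1,2,3,5,6}: no change
Constraint 2 (W < Y) on D(W)={1,2,3,5,6} D(Y)={1,2,3,5,6,7}: Y {1,2,3,5,6,7}->{2,3,5,6,7}
So after constraint 2: D(Y) = {2,3,5,6,7}

Answer: {2,3,5,6,7}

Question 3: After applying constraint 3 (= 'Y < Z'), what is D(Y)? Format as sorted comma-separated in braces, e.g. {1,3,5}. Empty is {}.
Constraint 1 (Z != W) on D(Z)={2,3,6,7} D(W)={1,2,3,5,6}: no change
Constraint 2 (W < Y) on D(W)={1,2,3,5,6} D(Y)={1,2,3,5,6,7}: Y {1,2,3,5,6,7}->{2,3,5,6,7}
Constraint 3 (Y < Z) on D(Y)={2,3,5,6,7} D(Z)={2,3,6,7}: Y {2,3,5,6,7}->{2,3,5,6}; Z {2,3,6,7}->{3,6,7}
So after constraint 3: D(Y) = {2,3,5,6}

Answer: {2,3,5,6}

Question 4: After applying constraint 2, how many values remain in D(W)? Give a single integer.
Answer: 5

Derivation:
Constraint 1 (Z != W) on D(Z)={2,3,6,7} D(W)={1,2,3,5,6}: no change
Constraint 2 (W < Y) on D(W)={1,2,3,5,6} D(Y)={1,2,3,5,6,7}: Y {1,2,3,5,6,7}->{2,3,5,6,7}
So after constraint 2: D(W)={1,2,3,5,6}, size = 5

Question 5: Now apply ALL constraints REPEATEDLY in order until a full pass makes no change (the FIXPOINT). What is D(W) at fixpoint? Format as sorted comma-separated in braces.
pass 0 (initial): D(W)={1,2,3,5,6}
pass 1: Y {1,2,3,5,6,7}->{2,3,5,6}; Z {2,3,6,7}->{3,6,7}
pass 2: W {1,2,3,5,6}->{1,2,3,5}
pass 3: no change
Fixpoint after 3 passes: D(W) = {1,2,3,5}

Answer: {1,2,3,5}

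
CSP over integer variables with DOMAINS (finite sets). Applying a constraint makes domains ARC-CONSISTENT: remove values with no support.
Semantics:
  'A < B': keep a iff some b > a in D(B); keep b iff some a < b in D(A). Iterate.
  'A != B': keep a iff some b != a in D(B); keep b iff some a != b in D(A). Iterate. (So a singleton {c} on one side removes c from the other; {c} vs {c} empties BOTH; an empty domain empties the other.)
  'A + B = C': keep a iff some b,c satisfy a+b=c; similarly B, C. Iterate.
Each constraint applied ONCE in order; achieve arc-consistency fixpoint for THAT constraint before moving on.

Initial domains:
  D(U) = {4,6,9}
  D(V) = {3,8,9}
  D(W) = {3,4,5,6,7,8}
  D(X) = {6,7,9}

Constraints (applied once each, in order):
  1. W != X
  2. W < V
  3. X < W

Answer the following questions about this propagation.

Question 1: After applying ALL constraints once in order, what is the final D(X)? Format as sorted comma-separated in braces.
Constraint 1 (W != X) on D(W)={3,4,5,6,7,8} D(X)={6,7,9}: no change
Constraint 2 (W < V) on D(W)={3,4,5,6,7,8} D(V)={3,8,9}: V {3,8,9}->{8,9}
Constraint 3 (X < W) on D(X)={6,7,9} D(W)={3,4,5,6,7,8}: X {6,7,9}->{6,7}; W {3,4,5,6,7,8}->{7,8}
So after all 3 constraints: D(X) = {6,7}

Answer: {6,7}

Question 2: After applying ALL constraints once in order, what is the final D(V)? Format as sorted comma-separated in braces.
Constraint 1 (W != X) on D(W)={3,4,5,6,7,8} D(X)={6,7,9}: no change
Constraint 2 (W < V) on D(W)={3,4,5,6,7,8} D(V)={3,8,9}: V {3,8,9}->{8,9}
Constraint 3 (X < W) on D(X)={6,7,9} D(W)={3,4,5,6,7,8}: X {6,7,9}->{6,7}; W {3,4,5,6,7,8}->{7,8}
So after all 3 constraints: D(V) = {8,9}

Answer: {8,9}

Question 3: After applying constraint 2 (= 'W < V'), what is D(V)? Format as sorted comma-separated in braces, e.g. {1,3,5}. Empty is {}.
Constraint 1 (W != X) on D(W)={3,4,5,6,7,8} D(X)={6,7,9}: no change
Constraint 2 (W < V) on D(W)={3,4,5,6,7,8} D(V)={3,8,9}: V {3,8,9}->{8,9}
So after constraint 2: D(V) = {8,9}

Answer: {8,9}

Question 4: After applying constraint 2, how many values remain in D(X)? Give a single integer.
Constraint 1 (W != X) on D(W)={3,4,5,6,7,8} D(X)={6,7,9}: no change
Constraint 2 (W < V) on D(W)={3,4,5,6,7,8} D(V)={3,8,9}: V {3,8,9}->{8,9}
So after constraint 2: D(X)={6,7,9}, size = 3

Answer: 3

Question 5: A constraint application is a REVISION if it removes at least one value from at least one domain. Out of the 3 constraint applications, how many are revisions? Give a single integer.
Answer: 2

Derivation:
Constraint 1 (W != X) on D(W)={3,4,5,6,7,8} D(X)={6,7,9}: no change => not a revision
Constraint 2 (W < V) on D(W)={3,4,5,6,7,8} D(V)={3,8,9}: V {3,8,9}->{8,9} => REVISION
Constraint 3 (X < W) on D(X)={6,7,9} D(W)={3,4,5,6,7,8}: X {6,7,9}->{6,7}; W {3,4,5,6,7,8}->{7,8} => REVISION
Total revisions = 2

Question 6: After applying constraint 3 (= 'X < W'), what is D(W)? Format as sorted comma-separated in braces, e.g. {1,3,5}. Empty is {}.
Answer: {7,8}

Derivation:
Constraint 1 (W != X) on D(W)={3,4,5,6,7,8} D(X)={6,7,9}: no change
Constraint 2 (W < V) on D(W)={3,4,5,6,7,8} D(V)={3,8,9}: V {3,8,9}->{8,9}
Constraint 3 (X < W) on D(X)={6,7,9} D(W)={3,4,5,6,7,8}: X {6,7,9}->{6,7}; W {3,4,5,6,7,8}->{7,8}
So after constraint 3: D(W) = {7,8}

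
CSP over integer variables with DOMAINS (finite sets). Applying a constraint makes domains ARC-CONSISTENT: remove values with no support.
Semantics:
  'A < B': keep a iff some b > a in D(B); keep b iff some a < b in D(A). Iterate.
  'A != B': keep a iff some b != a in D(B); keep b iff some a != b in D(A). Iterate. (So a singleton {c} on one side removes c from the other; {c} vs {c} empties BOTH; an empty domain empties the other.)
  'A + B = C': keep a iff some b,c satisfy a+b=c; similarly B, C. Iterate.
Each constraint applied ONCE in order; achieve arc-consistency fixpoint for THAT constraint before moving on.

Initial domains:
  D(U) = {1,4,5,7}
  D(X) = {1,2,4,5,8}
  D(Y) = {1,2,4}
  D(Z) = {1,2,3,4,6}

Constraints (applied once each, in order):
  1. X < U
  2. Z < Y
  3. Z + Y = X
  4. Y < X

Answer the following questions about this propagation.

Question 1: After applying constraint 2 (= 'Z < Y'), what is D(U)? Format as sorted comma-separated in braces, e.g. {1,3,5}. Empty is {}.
Answer: {4,5,7}

Derivation:
Constraint 1 (X < U) on D(X)={1,2,4,5,8} D(U)={1,4,5,7}: X {1,2,4,5,8}->{1,2,4,5}; U {1,4,5,7}->{4,5,7}
Constraint 2 (Z < Y) on D(Z)={1,2,3,4,6} D(Y)={1,2,4}: Z {1,2,3,4,6}->{1,2,3}; Y {1,2,4}->{2,4}
So after constraint 2: D(U) = {4,5,7}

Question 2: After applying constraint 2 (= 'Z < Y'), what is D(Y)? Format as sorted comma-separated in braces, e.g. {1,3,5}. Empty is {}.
Constraint 1 (X < U) on D(X)={1,2,4,5,8} D(U)={1,4,5,7}: X {1,2,4,5,8}->{1,2,4,5}; U {1,4,5,7}->{4,5,7}
Constraint 2 (Z < Y) on D(Z)={1,2,3,4,6} D(Y)={1,2,4}: Z {1,2,3,4,6}->{1,2,3}; Y {1,2,4}->{2,4}
So after constraint 2: D(Y) = {2,4}

Answer: {2,4}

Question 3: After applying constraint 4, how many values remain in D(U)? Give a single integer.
Constraint 1 (X < U) on D(X)={1,2,4,5,8} D(U)={1,4,5,7}: X {1,2,4,5,8}->{1,2,4,5}; U {1,4,5,7}->{4,5,7}
Constraint 2 (Z < Y) on D(Z)={1,2,3,4,6} D(Y)={1,2,4}: Z {1,2,3,4,6}->{1,2,3}; Y {1,2,4}->{2,4}
Constraint 3 (Z + Y = X) on D(Z)={1,2,3} D(Y)={2,4} D(X)={1,2,4,5}: X {1,2,4,5}->{4,5}
Constraint 4 (Y < X) on D(Y)={2,4} D(X)={4,5}: no change
So after constraint 4: D(U)={4,5,7}, size = 3

Answer: 3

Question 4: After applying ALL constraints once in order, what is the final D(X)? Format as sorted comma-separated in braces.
Constraint 1 (X < U) on D(X)={1,2,4,5,8} D(U)={1,4,5,7}: X {1,2,4,5,8}->{1,2,4,5}; U {1,4,5,7}->{4,5,7}
Constraint 2 (Z < Y) on D(Z)={1,2,3,4,6} D(Y)={1,2,4}: Z {1,2,3,4,6}->{1,2,3}; Y {1,2,4}->{2,4}
Constraint 3 (Z + Y = X) on D(Z)={1,2,3} D(Y)={2,4} D(X)={1,2,4,5}: X {1,2,4,5}->{4,5}
Constraint 4 (Y < X) on D(Y)={2,4} D(X)={4,5}: no change
So after all 4 constraints: D(X) = {4,5}

Answer: {4,5}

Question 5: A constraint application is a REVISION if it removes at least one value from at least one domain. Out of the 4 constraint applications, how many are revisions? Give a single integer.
Constraint 1 (X < U) on D(X)={1,2,4,5,8} D(U)={1,4,5,7}: X {1,2,4,5,8}->{1,2,4,5}; U {1,4,5,7}->{4,5,7} => REVISION
Constraint 2 (Z < Y) on D(Z)={1,2,3,4,6} D(Y)={1,2,4}: Z {1,2,3,4,6}->{1,2,3}; Y {1,2,4}->{2,4} => REVISION
Constraint 3 (Z + Y = X) on D(Z)={1,2,3} D(Y)={2,4} D(X)={1,2,4,5}: X {1,2,4,5}->{4,5} => REVISION
Constraint 4 (Y < X) on D(Y)={2,4} D(X)={4,5}: no change => not a revision
Total revisions = 3

Answer: 3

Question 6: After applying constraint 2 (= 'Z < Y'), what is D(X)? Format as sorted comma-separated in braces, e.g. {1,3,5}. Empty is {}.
Constraint 1 (X < U) on D(X)={1,2,4,5,8} D(U)={1,4,5,7}: X {1,2,4,5,8}->{1,2,4,5}; U {1,4,5,7}->{4,5,7}
Constraint 2 (Z < Y) on D(Z)={1,2,3,4,6} D(Y)={1,2,4}: Z {1,2,3,4,6}->{1,2,3}; Y {1,2,4}->{2,4}
So after constraint 2: D(X) = {1,2,4,5}

Answer: {1,2,4,5}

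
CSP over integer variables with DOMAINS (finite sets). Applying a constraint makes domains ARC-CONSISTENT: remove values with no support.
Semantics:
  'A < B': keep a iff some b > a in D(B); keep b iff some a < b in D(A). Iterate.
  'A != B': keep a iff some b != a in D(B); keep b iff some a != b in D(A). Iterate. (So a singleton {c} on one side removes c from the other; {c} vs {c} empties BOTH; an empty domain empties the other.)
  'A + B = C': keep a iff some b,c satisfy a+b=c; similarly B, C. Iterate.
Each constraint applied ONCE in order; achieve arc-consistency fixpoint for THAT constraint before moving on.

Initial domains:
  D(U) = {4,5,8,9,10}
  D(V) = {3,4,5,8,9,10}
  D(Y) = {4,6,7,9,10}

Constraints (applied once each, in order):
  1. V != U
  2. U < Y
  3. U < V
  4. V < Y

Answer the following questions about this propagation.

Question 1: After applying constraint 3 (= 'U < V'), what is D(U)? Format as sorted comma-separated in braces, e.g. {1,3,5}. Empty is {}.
Constraint 1 (V != U) on D(V)={3,4,5,8,9,10} D(U)={4,5,8,9,10}: no change
Constraint 2 (U < Y) on D(U)={4,5,8,9,10} D(Y)={4,6,7,9,10}: U {4,5,8,9,10}->{4,5,8,9}; Y {4,6,7,9,10}->{6,7,9,10}
Constraint 3 (U < V) on D(U)={4,5,8,9} D(V)={3,4,5,8,9,10}: V {3,4,5,8,9,10}->{5,8,9,10}
So after constraint 3: D(U) = {4,5,8,9}

Answer: {4,5,8,9}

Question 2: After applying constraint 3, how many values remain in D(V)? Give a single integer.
Constraint 1 (V != U) on D(V)={3,4,5,8,9,10} D(U)={4,5,8,9,10}: no change
Constraint 2 (U < Y) on D(U)={4,5,8,9,10} D(Y)={4,6,7,9,10}: U {4,5,8,9,10}->{4,5,8,9}; Y {4,6,7,9,10}->{6,7,9,10}
Constraint 3 (U < V) on D(U)={4,5,8,9} D(V)={3,4,5,8,9,10}: V {3,4,5,8,9,10}->{5,8,9,10}
So after constraint 3: D(V)={5,8,9,10}, size = 4

Answer: 4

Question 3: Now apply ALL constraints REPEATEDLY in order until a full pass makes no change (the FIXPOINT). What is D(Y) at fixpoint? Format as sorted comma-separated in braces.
pass 0 (initial): D(Y)={4,6,7,9,10}
pass 1: U {4,5,8,9,10}->{4,5,8,9}; V {3,4,5,8,9,10}->{5,8,9}; Y {4,6,7,9,10}->{6,7,9,10}
pass 2: U {4,5,8,9}->{4,5,8}
pass 3: no change
Fixpoint after 3 passes: D(Y) = {6,7,9,10}

Answer: {6,7,9,10}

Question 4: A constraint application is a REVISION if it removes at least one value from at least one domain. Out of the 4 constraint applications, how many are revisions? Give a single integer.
Answer: 3

Derivation:
Constraint 1 (V != U) on D(V)={3,4,5,8,9,10} D(U)={4,5,8,9,10}: no change => not a revision
Constraint 2 (U < Y) on D(U)={4,5,8,9,10} D(Y)={4,6,7,9,10}: U {4,5,8,9,10}->{4,5,8,9}; Y {4,6,7,9,10}->{6,7,9,10} => REVISION
Constraint 3 (U < V) on D(U)={4,5,8,9} D(V)={3,4,5,8,9,10}: V {3,4,5,8,9,10}->{5,8,9,10} => REVISION
Constraint 4 (V < Y) on D(V)={5,8,9,10} D(Y)={6,7,9,10}: V {5,8,9,10}->{5,8,9} => REVISION
Total revisions = 3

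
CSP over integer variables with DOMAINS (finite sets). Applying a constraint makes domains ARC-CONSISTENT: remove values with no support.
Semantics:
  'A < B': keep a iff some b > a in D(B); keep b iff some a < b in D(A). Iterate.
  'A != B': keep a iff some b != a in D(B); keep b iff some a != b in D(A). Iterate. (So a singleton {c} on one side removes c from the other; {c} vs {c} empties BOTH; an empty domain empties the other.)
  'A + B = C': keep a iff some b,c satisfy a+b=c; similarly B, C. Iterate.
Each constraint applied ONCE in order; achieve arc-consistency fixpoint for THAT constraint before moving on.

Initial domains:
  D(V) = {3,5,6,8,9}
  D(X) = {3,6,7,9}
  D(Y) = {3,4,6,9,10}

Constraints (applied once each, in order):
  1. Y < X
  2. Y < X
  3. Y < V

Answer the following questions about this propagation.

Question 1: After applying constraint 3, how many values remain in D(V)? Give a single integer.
Answer: 4

Derivation:
Constraint 1 (Y < X) on D(Y)={3,4,6,9,10} D(X)={3,6,7,9}: Y {3,4,6,9,10}->{3,4,6}; X {3,6,7,9}->{6,7,9}
Constraint 2 (Y < X) on D(Y)={3,4,6} D(X)={6,7,9}: no change
Constraint 3 (Y < V) on D(Y)={3,4,6} D(V)={3,5,6,8,9}: V {3,5,6,8,9}->{5,6,8,9}
So after constraint 3: D(V)={5,6,8,9}, size = 4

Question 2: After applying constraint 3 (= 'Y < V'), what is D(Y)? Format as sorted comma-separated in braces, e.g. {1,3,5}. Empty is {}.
Answer: {3,4,6}

Derivation:
Constraint 1 (Y < X) on D(Y)={3,4,6,9,10} D(X)={3,6,7,9}: Y {3,4,6,9,10}->{3,4,6}; X {3,6,7,9}->{6,7,9}
Constraint 2 (Y < X) on D(Y)={3,4,6} D(X)={6,7,9}: no change
Constraint 3 (Y < V) on D(Y)={3,4,6} D(V)={3,5,6,8,9}: V {3,5,6,8,9}->{5,6,8,9}
So after constraint 3: D(Y) = {3,4,6}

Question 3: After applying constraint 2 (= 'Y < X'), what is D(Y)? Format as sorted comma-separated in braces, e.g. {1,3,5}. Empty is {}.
Constraint 1 (Y < X) on D(Y)={3,4,6,9,10} D(X)={3,6,7,9}: Y {3,4,6,9,10}->{3,4,6}; X {3,6,7,9}->{6,7,9}
Constraint 2 (Y < X) on D(Y)={3,4,6} D(X)={6,7,9}: no change
So after constraint 2: D(Y) = {3,4,6}

Answer: {3,4,6}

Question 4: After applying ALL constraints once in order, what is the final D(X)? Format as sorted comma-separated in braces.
Constraint 1 (Y < X) on D(Y)={3,4,6,9,10} D(X)={3,6,7,9}: Y {3,4,6,9,10}->{3,4,6}; X {3,6,7,9}->{6,7,9}
Constraint 2 (Y < X) on D(Y)={3,4,6} D(X)={6,7,9}: no change
Constraint 3 (Y < V) on D(Y)={3,4,6} D(V)={3,5,6,8,9}: V {3,5,6,8,9}->{5,6,8,9}
So after all 3 constraints: D(X) = {6,7,9}

Answer: {6,7,9}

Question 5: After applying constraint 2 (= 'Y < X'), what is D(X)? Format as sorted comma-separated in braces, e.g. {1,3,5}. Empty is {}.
Answer: {6,7,9}

Derivation:
Constraint 1 (Y < X) on D(Y)={3,4,6,9,10} D(X)={3,6,7,9}: Y {3,4,6,9,10}->{3,4,6}; X {3,6,7,9}->{6,7,9}
Constraint 2 (Y < X) on D(Y)={3,4,6} D(X)={6,7,9}: no change
So after constraint 2: D(X) = {6,7,9}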